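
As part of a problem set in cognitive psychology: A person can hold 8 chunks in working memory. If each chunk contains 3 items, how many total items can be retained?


Total items = chunks * items_per_chunk
= 8 * 3
= 24


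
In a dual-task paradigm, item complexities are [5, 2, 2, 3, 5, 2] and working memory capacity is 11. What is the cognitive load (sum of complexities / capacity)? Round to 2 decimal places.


Total complexity = 5 + 2 + 2 + 3 + 5 + 2 = 19
Load = total / capacity = 19 / 11
= 1.73


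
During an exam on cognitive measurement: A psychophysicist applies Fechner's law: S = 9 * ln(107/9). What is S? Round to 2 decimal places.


S = 9 * ln(107/9)
I/I0 = 11.888889
ln(11.888889) = 2.4756
S = 9 * 2.4756
= 22.28


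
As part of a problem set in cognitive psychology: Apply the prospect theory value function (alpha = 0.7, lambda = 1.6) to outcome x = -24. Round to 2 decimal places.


Since x = -24 < 0, use v(x) = -lambda*(-x)^alpha
(-x) = 24
24^0.7 = 9.2501
v(-24) = -1.6 * 9.2501
= -14.80


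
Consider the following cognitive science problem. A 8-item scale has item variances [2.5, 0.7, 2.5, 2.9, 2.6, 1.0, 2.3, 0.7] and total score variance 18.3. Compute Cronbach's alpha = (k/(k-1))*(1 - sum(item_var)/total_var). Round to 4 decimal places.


alpha = (k/(k-1)) * (1 - sum(s_i^2)/s_total^2)
sum(item variances) = 15.2
k/(k-1) = 8/7 = 1.142857
1 - 15.2/18.3 = 1 - 0.830601 = 0.169399
alpha = 1.142857 * 0.169399
= 0.1936


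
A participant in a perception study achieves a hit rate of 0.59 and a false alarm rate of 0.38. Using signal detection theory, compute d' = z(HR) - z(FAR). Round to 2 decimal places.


d' = z(HR) - z(FAR)
z(0.59) = 0.2275
z(0.38) = -0.3055
d' = 0.2275 - -0.3055
= 0.53


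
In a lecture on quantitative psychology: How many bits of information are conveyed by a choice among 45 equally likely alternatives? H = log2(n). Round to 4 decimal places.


H = log2(n)
H = log2(45)
= 5.4919


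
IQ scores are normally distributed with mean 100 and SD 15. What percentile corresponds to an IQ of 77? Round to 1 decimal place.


z = (IQ - mean) / SD
z = (77 - 100) / 15 = -1.5333
Percentile = Phi(-1.5333) * 100
Phi(-1.5333) = 0.062601
= 6.3


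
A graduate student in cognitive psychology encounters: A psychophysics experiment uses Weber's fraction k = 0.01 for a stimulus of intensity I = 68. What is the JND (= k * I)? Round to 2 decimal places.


JND = k * I
JND = 0.01 * 68
= 0.68


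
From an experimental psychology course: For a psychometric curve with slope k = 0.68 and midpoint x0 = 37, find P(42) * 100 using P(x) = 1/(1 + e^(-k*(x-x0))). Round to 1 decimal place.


P(x) = 1/(1 + e^(-0.68*(42 - 37)))
Exponent = -0.68 * 5 = -3.4
e^(-3.4) = 0.033373
P = 1/(1 + 0.033373) = 0.967705
Percentage = 96.8


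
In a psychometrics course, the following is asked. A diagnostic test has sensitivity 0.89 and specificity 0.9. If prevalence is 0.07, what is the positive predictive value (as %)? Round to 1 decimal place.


PPV = (sens * prev) / (sens * prev + (1-spec) * (1-prev))
Numerator = 0.89 * 0.07 = 0.0623
P(positive and no disease) = (1 - spec) * (1 - prev) = (1 - 0.9) * (1 - 0.07) = 0.093
Denominator = 0.0623 + 0.093 = 0.1553
PPV = 0.0623 / 0.1553 = 0.401159
As percentage = 40.1


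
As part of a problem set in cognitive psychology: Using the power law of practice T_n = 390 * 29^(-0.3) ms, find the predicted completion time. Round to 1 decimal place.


T_n = 390 * 29^(-0.3)
29^(-0.3) = 0.36415
T_n = 390 * 0.36415
= 142.0 ms


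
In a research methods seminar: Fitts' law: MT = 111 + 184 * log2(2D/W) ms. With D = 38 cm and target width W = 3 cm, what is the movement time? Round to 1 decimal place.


MT = 111 + 184 * log2(2*38/3)
2D/W = 25.333333
log2(25.333333) = 4.663
MT = 111 + 184 * 4.663
= 969.0 ms


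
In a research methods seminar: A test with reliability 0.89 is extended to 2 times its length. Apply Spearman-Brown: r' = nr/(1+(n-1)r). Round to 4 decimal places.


r_new = n*r / (1 + (n-1)*r)
Numerator = 2 * 0.89 = 1.78
Denominator = 1 + 1 * 0.89 = 1.89
r_new = 1.78 / 1.89
= 0.9418


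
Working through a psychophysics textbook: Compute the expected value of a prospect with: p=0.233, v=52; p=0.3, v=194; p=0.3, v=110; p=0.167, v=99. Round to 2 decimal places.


EU = sum(p_i * v_i)
0.233 * 52 = 12.116
0.3 * 194 = 58.2
0.3 * 110 = 33.0
0.167 * 99 = 16.533
EU = 12.116 + 58.2 + 33.0 + 16.533
= 119.85


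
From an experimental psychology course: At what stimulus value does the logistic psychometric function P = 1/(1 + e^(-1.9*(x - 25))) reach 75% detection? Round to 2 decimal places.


At P = 0.75: 0.75 = 1/(1 + e^(-k*(x-x0)))
Solving: e^(-k*(x-x0)) = 1/3
x = x0 + ln(3)/k
ln(3) = 1.0986
x = 25 + 1.0986/1.9
= 25 + 0.5782
= 25.58


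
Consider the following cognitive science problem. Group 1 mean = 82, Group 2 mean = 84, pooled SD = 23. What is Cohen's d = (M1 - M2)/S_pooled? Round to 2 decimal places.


Cohen's d = (M1 - M2) / S_pooled
= (82 - 84) / 23
= -2 / 23
= -0.09


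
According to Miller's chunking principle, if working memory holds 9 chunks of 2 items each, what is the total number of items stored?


Total items = chunks * items_per_chunk
= 9 * 2
= 18


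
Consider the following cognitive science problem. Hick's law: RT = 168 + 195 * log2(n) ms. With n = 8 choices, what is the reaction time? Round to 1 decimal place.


RT = 168 + 195 * log2(8)
log2(8) = 3.0
RT = 168 + 195 * 3.0
= 168 + 585.0
= 753.0 ms


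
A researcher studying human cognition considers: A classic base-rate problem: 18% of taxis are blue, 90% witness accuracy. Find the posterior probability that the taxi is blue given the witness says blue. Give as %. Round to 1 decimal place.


P(blue | says blue) = P(says blue | blue)*P(blue) / [P(says blue | blue)*P(blue) + P(says blue | not blue)*P(not blue)]
Numerator = 0.9 * 0.18 = 0.162
False identification = 0.1 * 0.82 = 0.082
P = 0.162 / (0.162 + 0.082)
= 0.162 / 0.244
As percentage = 66.4


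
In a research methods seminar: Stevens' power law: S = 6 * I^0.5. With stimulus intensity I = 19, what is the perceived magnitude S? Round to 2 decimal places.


S = 6 * 19^0.5
19^0.5 = 4.3589
S = 6 * 4.3589
= 26.15


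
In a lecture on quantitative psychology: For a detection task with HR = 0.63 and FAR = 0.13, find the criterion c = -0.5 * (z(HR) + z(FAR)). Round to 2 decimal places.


c = -0.5 * (z(HR) + z(FAR))
z(0.63) = 0.3319
z(0.13) = -1.1264
c = -0.5 * (0.3319 + -1.1264)
= -0.5 * -0.7945
= 0.40


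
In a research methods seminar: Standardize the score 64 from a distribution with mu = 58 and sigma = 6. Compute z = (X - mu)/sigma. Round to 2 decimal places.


z = (X - mu) / sigma
= (64 - 58) / 6
= 6 / 6
= 1.00


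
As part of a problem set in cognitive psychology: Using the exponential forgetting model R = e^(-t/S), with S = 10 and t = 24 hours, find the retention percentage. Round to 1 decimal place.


R = e^(-t/S)
-t/S = -24/10 = -2.4
R = e^(-2.4) = 0.090718
Percentage = 0.090718 * 100
= 9.1


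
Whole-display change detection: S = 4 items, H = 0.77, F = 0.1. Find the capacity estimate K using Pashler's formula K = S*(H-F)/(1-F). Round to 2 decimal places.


K = S * (H - F) / (1 - F)
H - F = 0.67
1 - F = 0.9
K = 4 * 0.67 / 0.9
= 2.98


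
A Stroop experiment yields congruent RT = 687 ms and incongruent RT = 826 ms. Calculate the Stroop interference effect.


Stroop effect = RT(incongruent) - RT(congruent)
= 826 - 687
= 139 ms


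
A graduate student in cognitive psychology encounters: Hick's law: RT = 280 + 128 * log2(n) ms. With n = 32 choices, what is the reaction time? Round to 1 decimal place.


RT = 280 + 128 * log2(32)
log2(32) = 5.0
RT = 280 + 128 * 5.0
= 280 + 640.0
= 920.0 ms


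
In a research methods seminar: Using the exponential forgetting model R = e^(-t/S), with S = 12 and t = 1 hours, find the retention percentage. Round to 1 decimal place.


R = e^(-t/S)
-t/S = -1/12 = -0.083333
R = e^(-0.083333) = 0.920045
Percentage = 0.920045 * 100
= 92.0


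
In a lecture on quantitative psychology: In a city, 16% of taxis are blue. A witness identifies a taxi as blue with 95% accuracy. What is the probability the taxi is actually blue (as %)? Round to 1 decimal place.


P(blue | says blue) = P(says blue | blue)*P(blue) / [P(says blue | blue)*P(blue) + P(says blue | not blue)*P(not blue)]
Numerator = 0.95 * 0.16 = 0.152
False identification = 0.05 * 0.84 = 0.042
P = 0.152 / (0.152 + 0.042)
= 0.152 / 0.194
As percentage = 78.4


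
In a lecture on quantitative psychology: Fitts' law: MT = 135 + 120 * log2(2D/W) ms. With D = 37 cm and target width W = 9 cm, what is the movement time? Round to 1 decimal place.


MT = 135 + 120 * log2(2*37/9)
2D/W = 8.222222
log2(8.222222) = 3.0395
MT = 135 + 120 * 3.0395
= 499.7 ms


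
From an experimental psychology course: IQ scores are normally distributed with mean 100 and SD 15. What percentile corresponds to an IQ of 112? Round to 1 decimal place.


z = (IQ - mean) / SD
z = (112 - 100) / 15 = 0.8
Percentile = Phi(0.8) * 100
Phi(0.8) = 0.788145
= 78.8


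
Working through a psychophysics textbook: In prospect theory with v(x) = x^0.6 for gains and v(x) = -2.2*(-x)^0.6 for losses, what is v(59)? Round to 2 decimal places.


Since x = 59 >= 0, use v(x) = x^0.6
59^0.6 = 11.5481
v(59) = 11.55


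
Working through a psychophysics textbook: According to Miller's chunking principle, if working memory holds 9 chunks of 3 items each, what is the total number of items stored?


Total items = chunks * items_per_chunk
= 9 * 3
= 27


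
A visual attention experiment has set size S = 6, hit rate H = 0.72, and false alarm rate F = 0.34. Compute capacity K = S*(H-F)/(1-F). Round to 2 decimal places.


K = S * (H - F) / (1 - F)
H - F = 0.38
1 - F = 0.66
K = 6 * 0.38 / 0.66
= 3.45


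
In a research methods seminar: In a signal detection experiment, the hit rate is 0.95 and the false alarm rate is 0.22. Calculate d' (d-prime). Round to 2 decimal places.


d' = z(HR) - z(FAR)
z(0.95) = 1.6449
z(0.22) = -0.7722
d' = 1.6449 - -0.7722
= 2.42


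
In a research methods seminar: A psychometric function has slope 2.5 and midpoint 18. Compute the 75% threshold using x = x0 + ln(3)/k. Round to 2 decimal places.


At P = 0.75: 0.75 = 1/(1 + e^(-k*(x-x0)))
Solving: e^(-k*(x-x0)) = 1/3
x = x0 + ln(3)/k
ln(3) = 1.0986
x = 18 + 1.0986/2.5
= 18 + 0.4394
= 18.44


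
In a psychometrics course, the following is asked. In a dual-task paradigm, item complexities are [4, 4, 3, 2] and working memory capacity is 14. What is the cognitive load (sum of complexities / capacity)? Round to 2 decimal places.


Total complexity = 4 + 4 + 3 + 2 = 13
Load = total / capacity = 13 / 14
= 0.93


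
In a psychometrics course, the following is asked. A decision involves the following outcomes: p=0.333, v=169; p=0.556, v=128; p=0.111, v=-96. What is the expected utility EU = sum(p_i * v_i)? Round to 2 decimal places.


EU = sum(p_i * v_i)
0.333 * 169 = 56.277
0.556 * 128 = 71.168
0.111 * -96 = -10.656
EU = 56.277 + 71.168 + -10.656
= 116.79


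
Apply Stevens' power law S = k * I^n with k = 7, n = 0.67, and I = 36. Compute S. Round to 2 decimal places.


S = 7 * 36^0.67
36^0.67 = 11.0337
S = 7 * 11.0337
= 77.24


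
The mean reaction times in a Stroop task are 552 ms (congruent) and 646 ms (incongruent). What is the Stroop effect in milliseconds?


Stroop effect = RT(incongruent) - RT(congruent)
= 646 - 552
= 94 ms


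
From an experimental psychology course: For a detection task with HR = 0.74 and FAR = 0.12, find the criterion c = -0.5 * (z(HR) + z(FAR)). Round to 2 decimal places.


c = -0.5 * (z(HR) + z(FAR))
z(0.74) = 0.6433
z(0.12) = -1.175
c = -0.5 * (0.6433 + -1.175)
= -0.5 * -0.5317
= 0.27


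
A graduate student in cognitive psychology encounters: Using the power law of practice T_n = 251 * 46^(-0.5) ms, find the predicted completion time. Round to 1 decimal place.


T_n = 251 * 46^(-0.5)
46^(-0.5) = 0.147442
T_n = 251 * 0.147442
= 37.0 ms


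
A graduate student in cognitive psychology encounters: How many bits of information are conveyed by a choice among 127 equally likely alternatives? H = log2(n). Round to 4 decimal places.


H = log2(n)
H = log2(127)
= 6.9887


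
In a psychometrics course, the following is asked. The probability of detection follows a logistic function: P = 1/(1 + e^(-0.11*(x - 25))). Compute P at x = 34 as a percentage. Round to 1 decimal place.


P(x) = 1/(1 + e^(-0.11*(34 - 25)))
Exponent = -0.11 * 9 = -0.99
e^(-0.99) = 0.371577
P = 1/(1 + 0.371577) = 0.729088
Percentage = 72.9


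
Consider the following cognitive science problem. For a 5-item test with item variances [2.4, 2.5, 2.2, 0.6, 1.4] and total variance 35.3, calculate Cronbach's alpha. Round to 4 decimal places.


alpha = (k/(k-1)) * (1 - sum(s_i^2)/s_total^2)
sum(item variances) = 9.1
k/(k-1) = 5/4 = 1.25
1 - 9.1/35.3 = 1 - 0.25779 = 0.74221
alpha = 1.25 * 0.74221
= 0.9278


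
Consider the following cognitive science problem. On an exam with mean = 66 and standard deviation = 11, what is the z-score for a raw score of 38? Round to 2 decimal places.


z = (X - mu) / sigma
= (38 - 66) / 11
= -28 / 11
= -2.55


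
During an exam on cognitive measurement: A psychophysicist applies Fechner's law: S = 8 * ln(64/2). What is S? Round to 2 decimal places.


S = 8 * ln(64/2)
I/I0 = 32.0
ln(32.0) = 3.4657
S = 8 * 3.4657
= 27.73


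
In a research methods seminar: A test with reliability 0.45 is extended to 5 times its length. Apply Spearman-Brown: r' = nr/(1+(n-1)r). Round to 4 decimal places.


r_new = n*r / (1 + (n-1)*r)
Numerator = 5 * 0.45 = 2.25
Denominator = 1 + 4 * 0.45 = 2.8
r_new = 2.25 / 2.8
= 0.8036


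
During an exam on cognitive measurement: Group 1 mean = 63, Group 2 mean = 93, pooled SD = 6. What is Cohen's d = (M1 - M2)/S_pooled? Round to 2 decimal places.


Cohen's d = (M1 - M2) / S_pooled
= (63 - 93) / 6
= -30 / 6
= -5.00


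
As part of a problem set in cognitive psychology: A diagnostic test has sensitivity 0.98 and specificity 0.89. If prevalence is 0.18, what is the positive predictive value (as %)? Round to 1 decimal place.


PPV = (sens * prev) / (sens * prev + (1-spec) * (1-prev))
Numerator = 0.98 * 0.18 = 0.1764
P(positive and no disease) = (1 - spec) * (1 - prev) = (1 - 0.89) * (1 - 0.18) = 0.0902
Denominator = 0.1764 + 0.0902 = 0.2666
PPV = 0.1764 / 0.2666 = 0.661665
As percentage = 66.2


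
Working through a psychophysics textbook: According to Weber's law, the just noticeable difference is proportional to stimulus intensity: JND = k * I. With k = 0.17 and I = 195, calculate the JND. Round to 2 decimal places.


JND = k * I
JND = 0.17 * 195
= 33.15


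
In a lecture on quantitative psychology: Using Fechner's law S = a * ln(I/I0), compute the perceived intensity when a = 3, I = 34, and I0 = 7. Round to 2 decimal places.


S = 3 * ln(34/7)
I/I0 = 4.857143
ln(4.857143) = 1.5805
S = 3 * 1.5805
= 4.74


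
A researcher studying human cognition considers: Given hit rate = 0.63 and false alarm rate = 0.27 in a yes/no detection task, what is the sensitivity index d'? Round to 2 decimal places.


d' = z(HR) - z(FAR)
z(0.63) = 0.3319
z(0.27) = -0.6128
d' = 0.3319 - -0.6128
= 0.94


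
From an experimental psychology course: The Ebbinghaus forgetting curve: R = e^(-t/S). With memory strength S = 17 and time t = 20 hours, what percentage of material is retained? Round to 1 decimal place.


R = e^(-t/S)
-t/S = -20/17 = -1.176471
R = e^(-1.176471) = 0.308365
Percentage = 0.308365 * 100
= 30.8


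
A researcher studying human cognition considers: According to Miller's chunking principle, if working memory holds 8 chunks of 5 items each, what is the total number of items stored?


Total items = chunks * items_per_chunk
= 8 * 5
= 40


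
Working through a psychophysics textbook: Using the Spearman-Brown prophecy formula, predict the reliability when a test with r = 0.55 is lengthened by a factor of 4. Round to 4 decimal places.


r_new = n*r / (1 + (n-1)*r)
Numerator = 4 * 0.55 = 2.2
Denominator = 1 + 3 * 0.55 = 2.65
r_new = 2.2 / 2.65
= 0.8302


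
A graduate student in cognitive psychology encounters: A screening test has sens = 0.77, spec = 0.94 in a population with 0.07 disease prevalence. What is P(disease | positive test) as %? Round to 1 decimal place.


PPV = (sens * prev) / (sens * prev + (1-spec) * (1-prev))
Numerator = 0.77 * 0.07 = 0.0539
P(positive and no disease) = (1 - spec) * (1 - prev) = (1 - 0.94) * (1 - 0.07) = 0.0558
Denominator = 0.0539 + 0.0558 = 0.1097
PPV = 0.0539 / 0.1097 = 0.49134
As percentage = 49.1


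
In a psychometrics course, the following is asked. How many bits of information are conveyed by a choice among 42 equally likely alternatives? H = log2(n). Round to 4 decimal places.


H = log2(n)
H = log2(42)
= 5.3923


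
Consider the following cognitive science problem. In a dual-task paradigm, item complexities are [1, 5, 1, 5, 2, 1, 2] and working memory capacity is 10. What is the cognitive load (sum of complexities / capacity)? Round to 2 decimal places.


Total complexity = 1 + 5 + 1 + 5 + 2 + 1 + 2 = 17
Load = total / capacity = 17 / 10
= 1.70


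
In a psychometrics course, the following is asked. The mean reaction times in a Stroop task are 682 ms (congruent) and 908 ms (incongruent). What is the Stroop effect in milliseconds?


Stroop effect = RT(incongruent) - RT(congruent)
= 908 - 682
= 226 ms


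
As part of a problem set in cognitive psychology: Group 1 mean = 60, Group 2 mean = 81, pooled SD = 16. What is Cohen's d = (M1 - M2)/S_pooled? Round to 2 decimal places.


Cohen's d = (M1 - M2) / S_pooled
= (60 - 81) / 16
= -21 / 16
= -1.31


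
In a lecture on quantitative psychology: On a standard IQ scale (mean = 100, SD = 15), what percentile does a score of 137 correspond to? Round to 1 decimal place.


z = (IQ - mean) / SD
z = (137 - 100) / 15 = 2.4667
Percentile = Phi(2.4667) * 100
Phi(2.4667) = 0.993182
= 99.3


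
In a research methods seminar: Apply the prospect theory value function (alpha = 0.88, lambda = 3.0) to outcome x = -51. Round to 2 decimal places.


Since x = -51 < 0, use v(x) = -lambda*(-x)^alpha
(-x) = 51
51^0.88 = 31.8172
v(-51) = -3.0 * 31.8172
= -95.45


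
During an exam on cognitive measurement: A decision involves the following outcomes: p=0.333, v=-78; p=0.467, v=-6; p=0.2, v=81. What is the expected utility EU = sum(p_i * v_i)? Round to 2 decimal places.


EU = sum(p_i * v_i)
0.333 * -78 = -25.974
0.467 * -6 = -2.802
0.2 * 81 = 16.2
EU = -25.974 + -2.802 + 16.2
= -12.58


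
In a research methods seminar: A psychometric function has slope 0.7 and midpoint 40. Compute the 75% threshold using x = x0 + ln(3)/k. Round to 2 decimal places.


At P = 0.75: 0.75 = 1/(1 + e^(-k*(x-x0)))
Solving: e^(-k*(x-x0)) = 1/3
x = x0 + ln(3)/k
ln(3) = 1.0986
x = 40 + 1.0986/0.7
= 40 + 1.5694
= 41.57


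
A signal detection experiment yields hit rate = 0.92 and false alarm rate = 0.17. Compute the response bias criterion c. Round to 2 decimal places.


c = -0.5 * (z(HR) + z(FAR))
z(0.92) = 1.4051
z(0.17) = -0.9542
c = -0.5 * (1.4051 + -0.9542)
= -0.5 * 0.4509
= -0.23


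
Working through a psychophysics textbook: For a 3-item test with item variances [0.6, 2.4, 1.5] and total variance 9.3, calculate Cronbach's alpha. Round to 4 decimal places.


alpha = (k/(k-1)) * (1 - sum(s_i^2)/s_total^2)
sum(item variances) = 4.5
k/(k-1) = 3/2 = 1.5
1 - 4.5/9.3 = 1 - 0.483871 = 0.516129
alpha = 1.5 * 0.516129
= 0.7742


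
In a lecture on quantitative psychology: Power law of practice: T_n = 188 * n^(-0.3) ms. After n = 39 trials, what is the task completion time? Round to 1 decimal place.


T_n = 188 * 39^(-0.3)
39^(-0.3) = 0.333181
T_n = 188 * 0.333181
= 62.6 ms


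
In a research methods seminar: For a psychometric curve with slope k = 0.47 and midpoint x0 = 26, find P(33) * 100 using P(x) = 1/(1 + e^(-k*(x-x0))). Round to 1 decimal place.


P(x) = 1/(1 + e^(-0.47*(33 - 26)))
Exponent = -0.47 * 7 = -3.29
e^(-3.29) = 0.037254
P = 1/(1 + 0.037254) = 0.964084
Percentage = 96.4


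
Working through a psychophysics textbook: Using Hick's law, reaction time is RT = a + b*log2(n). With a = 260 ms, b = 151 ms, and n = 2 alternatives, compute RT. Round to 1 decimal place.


RT = 260 + 151 * log2(2)
log2(2) = 1.0
RT = 260 + 151 * 1.0
= 260 + 151.0
= 411.0 ms


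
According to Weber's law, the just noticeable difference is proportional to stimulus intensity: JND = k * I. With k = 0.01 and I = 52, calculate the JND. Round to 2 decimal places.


JND = k * I
JND = 0.01 * 52
= 0.52


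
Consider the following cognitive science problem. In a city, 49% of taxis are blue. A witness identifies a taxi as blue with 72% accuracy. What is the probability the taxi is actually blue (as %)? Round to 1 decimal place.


P(blue | says blue) = P(says blue | blue)*P(blue) / [P(says blue | blue)*P(blue) + P(says blue | not blue)*P(not blue)]
Numerator = 0.72 * 0.49 = 0.3528
False identification = 0.28 * 0.51 = 0.1428
P = 0.3528 / (0.3528 + 0.1428)
= 0.3528 / 0.4956
As percentage = 71.2


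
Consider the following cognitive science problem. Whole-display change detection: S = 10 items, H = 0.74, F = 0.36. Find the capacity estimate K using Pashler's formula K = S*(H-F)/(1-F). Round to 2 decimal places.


K = S * (H - F) / (1 - F)
H - F = 0.38
1 - F = 0.64
K = 10 * 0.38 / 0.64
= 5.94


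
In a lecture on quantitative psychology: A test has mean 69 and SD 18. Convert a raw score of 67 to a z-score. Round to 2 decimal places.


z = (X - mu) / sigma
= (67 - 69) / 18
= -2 / 18
= -0.11


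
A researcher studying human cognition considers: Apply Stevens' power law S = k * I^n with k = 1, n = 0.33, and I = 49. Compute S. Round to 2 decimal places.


S = 1 * 49^0.33
49^0.33 = 3.6121
S = 1 * 3.6121
= 3.61


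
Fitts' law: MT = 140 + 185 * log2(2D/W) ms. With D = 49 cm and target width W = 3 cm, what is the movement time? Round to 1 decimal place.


MT = 140 + 185 * log2(2*49/3)
2D/W = 32.666667
log2(32.666667) = 5.0297
MT = 140 + 185 * 5.0297
= 1070.5 ms


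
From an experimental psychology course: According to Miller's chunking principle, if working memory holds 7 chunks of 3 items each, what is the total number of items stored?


Total items = chunks * items_per_chunk
= 7 * 3
= 21


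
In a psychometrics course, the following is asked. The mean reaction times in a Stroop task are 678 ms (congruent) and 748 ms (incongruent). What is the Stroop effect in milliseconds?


Stroop effect = RT(incongruent) - RT(congruent)
= 748 - 678
= 70 ms


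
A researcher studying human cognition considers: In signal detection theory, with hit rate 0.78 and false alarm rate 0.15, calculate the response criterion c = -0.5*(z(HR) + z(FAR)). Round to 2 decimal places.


c = -0.5 * (z(HR) + z(FAR))
z(0.78) = 0.7722
z(0.15) = -1.0364
c = -0.5 * (0.7722 + -1.0364)
= -0.5 * -0.2642
= 0.13


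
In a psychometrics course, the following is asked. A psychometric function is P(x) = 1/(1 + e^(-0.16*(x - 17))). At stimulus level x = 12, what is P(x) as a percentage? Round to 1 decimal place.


P(x) = 1/(1 + e^(-0.16*(12 - 17)))
Exponent = -0.16 * -5 = 0.8
e^(0.8) = 2.225541
P = 1/(1 + 2.225541) = 0.310026
Percentage = 31.0


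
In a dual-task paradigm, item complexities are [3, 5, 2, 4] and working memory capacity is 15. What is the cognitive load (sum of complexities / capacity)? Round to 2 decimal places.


Total complexity = 3 + 5 + 2 + 4 = 14
Load = total / capacity = 14 / 15
= 0.93


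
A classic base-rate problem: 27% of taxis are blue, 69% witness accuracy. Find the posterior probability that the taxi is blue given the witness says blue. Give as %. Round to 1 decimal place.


P(blue | says blue) = P(says blue | blue)*P(blue) / [P(says blue | blue)*P(blue) + P(says blue | not blue)*P(not blue)]
Numerator = 0.69 * 0.27 = 0.1863
False identification = 0.31 * 0.73 = 0.2263
P = 0.1863 / (0.1863 + 0.2263)
= 0.1863 / 0.4126
As percentage = 45.2


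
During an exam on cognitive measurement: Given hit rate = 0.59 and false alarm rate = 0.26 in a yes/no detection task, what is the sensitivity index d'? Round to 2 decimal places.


d' = z(HR) - z(FAR)
z(0.59) = 0.2275
z(0.26) = -0.6433
d' = 0.2275 - -0.6433
= 0.87


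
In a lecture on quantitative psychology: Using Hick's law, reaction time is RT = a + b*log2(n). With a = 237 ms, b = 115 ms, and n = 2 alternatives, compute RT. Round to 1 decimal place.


RT = 237 + 115 * log2(2)
log2(2) = 1.0
RT = 237 + 115 * 1.0
= 237 + 115.0
= 352.0 ms


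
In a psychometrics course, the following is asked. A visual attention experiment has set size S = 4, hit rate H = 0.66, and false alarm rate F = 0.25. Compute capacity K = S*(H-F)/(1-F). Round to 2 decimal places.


K = S * (H - F) / (1 - F)
H - F = 0.41
1 - F = 0.75
K = 4 * 0.41 / 0.75
= 2.19


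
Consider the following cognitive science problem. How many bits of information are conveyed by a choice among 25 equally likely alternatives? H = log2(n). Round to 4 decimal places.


H = log2(n)
H = log2(25)
= 4.6439


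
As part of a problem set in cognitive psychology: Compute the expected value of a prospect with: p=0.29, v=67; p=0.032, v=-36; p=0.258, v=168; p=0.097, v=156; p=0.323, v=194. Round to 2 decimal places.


EU = sum(p_i * v_i)
0.29 * 67 = 19.43
0.032 * -36 = -1.152
0.258 * 168 = 43.344
0.097 * 156 = 15.132
0.323 * 194 = 62.662
EU = 19.43 + -1.152 + 43.344 + 15.132 + 62.662
= 139.42


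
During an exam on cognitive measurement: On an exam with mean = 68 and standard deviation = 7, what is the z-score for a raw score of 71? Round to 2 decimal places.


z = (X - mu) / sigma
= (71 - 68) / 7
= 3 / 7
= 0.43


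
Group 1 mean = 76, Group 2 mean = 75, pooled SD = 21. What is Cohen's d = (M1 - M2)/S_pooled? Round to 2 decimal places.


Cohen's d = (M1 - M2) / S_pooled
= (76 - 75) / 21
= 1 / 21
= 0.05


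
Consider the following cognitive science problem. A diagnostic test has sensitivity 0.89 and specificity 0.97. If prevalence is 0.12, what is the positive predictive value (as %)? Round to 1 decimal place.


PPV = (sens * prev) / (sens * prev + (1-spec) * (1-prev))
Numerator = 0.89 * 0.12 = 0.1068
P(positive and no disease) = (1 - spec) * (1 - prev) = (1 - 0.97) * (1 - 0.12) = 0.0264
Denominator = 0.1068 + 0.0264 = 0.1332
PPV = 0.1068 / 0.1332 = 0.801802
As percentage = 80.2


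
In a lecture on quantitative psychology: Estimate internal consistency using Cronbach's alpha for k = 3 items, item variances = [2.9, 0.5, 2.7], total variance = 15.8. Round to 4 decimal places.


alpha = (k/(k-1)) * (1 - sum(s_i^2)/s_total^2)
sum(item variances) = 6.1
k/(k-1) = 3/2 = 1.5
1 - 6.1/15.8 = 1 - 0.386076 = 0.613924
alpha = 1.5 * 0.613924
= 0.9209


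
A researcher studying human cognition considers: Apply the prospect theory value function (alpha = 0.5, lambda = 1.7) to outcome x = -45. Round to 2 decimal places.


Since x = -45 < 0, use v(x) = -lambda*(-x)^alpha
(-x) = 45
45^0.5 = 6.7082
v(-45) = -1.7 * 6.7082
= -11.40


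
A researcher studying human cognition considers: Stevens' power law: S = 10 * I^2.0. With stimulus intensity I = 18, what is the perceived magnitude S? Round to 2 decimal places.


S = 10 * 18^2.0
18^2.0 = 324.0
S = 10 * 324.0
= 3240.00


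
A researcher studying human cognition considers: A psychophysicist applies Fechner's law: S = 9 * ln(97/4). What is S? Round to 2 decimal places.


S = 9 * ln(97/4)
I/I0 = 24.25
ln(24.25) = 3.1884
S = 9 * 3.1884
= 28.70


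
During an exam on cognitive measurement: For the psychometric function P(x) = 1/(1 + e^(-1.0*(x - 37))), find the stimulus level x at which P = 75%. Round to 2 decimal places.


At P = 0.75: 0.75 = 1/(1 + e^(-k*(x-x0)))
Solving: e^(-k*(x-x0)) = 1/3
x = x0 + ln(3)/k
ln(3) = 1.0986
x = 37 + 1.0986/1.0
= 37 + 1.0986
= 38.10


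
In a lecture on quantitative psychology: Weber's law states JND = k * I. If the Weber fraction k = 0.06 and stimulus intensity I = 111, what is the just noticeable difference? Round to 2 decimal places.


JND = k * I
JND = 0.06 * 111
= 6.66


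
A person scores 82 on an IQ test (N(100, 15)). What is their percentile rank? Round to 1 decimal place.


z = (IQ - mean) / SD
z = (82 - 100) / 15 = -1.2
Percentile = Phi(-1.2) * 100
Phi(-1.2) = 0.11507
= 11.5


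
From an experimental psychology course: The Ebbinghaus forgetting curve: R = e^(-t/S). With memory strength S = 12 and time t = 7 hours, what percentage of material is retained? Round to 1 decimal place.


R = e^(-t/S)
-t/S = -7/12 = -0.583333
R = e^(-0.583333) = 0.558035
Percentage = 0.558035 * 100
= 55.8


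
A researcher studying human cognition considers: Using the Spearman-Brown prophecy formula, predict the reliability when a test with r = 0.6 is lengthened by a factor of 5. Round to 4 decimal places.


r_new = n*r / (1 + (n-1)*r)
Numerator = 5 * 0.6 = 3.0
Denominator = 1 + 4 * 0.6 = 3.4
r_new = 3.0 / 3.4
= 0.8824


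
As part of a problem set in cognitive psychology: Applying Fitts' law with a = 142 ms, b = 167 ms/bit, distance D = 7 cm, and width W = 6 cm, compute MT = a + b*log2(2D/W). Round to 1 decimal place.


MT = 142 + 167 * log2(2*7/6)
2D/W = 2.333333
log2(2.333333) = 1.2224
MT = 142 + 167 * 1.2224
= 346.1 ms


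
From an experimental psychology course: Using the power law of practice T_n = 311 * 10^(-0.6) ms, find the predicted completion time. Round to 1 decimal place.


T_n = 311 * 10^(-0.6)
10^(-0.6) = 0.251189
T_n = 311 * 0.251189
= 78.1 ms


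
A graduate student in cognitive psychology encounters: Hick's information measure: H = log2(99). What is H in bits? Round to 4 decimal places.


H = log2(n)
H = log2(99)
= 6.6294


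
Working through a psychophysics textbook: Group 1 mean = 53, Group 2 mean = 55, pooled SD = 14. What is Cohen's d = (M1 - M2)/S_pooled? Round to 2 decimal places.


Cohen's d = (M1 - M2) / S_pooled
= (53 - 55) / 14
= -2 / 14
= -0.14


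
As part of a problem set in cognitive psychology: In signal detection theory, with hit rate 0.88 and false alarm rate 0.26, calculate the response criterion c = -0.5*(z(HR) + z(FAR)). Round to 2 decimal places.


c = -0.5 * (z(HR) + z(FAR))
z(0.88) = 1.175
z(0.26) = -0.6433
c = -0.5 * (1.175 + -0.6433)
= -0.5 * 0.5317
= -0.27


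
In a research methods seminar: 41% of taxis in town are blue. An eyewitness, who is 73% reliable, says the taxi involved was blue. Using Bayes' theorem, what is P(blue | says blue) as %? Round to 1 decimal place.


P(blue | says blue) = P(says blue | blue)*P(blue) / [P(says blue | blue)*P(blue) + P(says blue | not blue)*P(not blue)]
Numerator = 0.73 * 0.41 = 0.2993
False identification = 0.27 * 0.59 = 0.1593
P = 0.2993 / (0.2993 + 0.1593)
= 0.2993 / 0.4586
As percentage = 65.3


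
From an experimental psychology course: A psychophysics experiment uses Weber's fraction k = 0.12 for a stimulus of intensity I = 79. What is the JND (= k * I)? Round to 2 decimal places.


JND = k * I
JND = 0.12 * 79
= 9.48


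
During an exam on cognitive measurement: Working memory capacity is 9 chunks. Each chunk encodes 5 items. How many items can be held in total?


Total items = chunks * items_per_chunk
= 9 * 5
= 45


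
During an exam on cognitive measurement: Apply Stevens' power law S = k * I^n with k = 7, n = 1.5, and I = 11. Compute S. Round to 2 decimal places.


S = 7 * 11^1.5
11^1.5 = 36.4829
S = 7 * 36.4829
= 255.38


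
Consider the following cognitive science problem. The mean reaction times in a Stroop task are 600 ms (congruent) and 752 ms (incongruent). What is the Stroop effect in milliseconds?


Stroop effect = RT(incongruent) - RT(congruent)
= 752 - 600
= 152 ms


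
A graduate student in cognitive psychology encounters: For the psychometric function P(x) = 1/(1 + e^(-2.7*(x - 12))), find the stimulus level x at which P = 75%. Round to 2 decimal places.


At P = 0.75: 0.75 = 1/(1 + e^(-k*(x-x0)))
Solving: e^(-k*(x-x0)) = 1/3
x = x0 + ln(3)/k
ln(3) = 1.0986
x = 12 + 1.0986/2.7
= 12 + 0.4069
= 12.41


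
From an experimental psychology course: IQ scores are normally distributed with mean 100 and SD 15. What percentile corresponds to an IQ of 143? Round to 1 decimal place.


z = (IQ - mean) / SD
z = (143 - 100) / 15 = 2.8667
Percentile = Phi(2.8667) * 100
Phi(2.8667) = 0.997926
= 99.8


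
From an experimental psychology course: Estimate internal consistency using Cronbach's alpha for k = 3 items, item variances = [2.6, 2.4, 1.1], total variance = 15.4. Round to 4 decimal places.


alpha = (k/(k-1)) * (1 - sum(s_i^2)/s_total^2)
sum(item variances) = 6.1
k/(k-1) = 3/2 = 1.5
1 - 6.1/15.4 = 1 - 0.396104 = 0.603896
alpha = 1.5 * 0.603896
= 0.9058


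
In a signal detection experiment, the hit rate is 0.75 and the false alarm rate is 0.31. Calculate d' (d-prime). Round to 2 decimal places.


d' = z(HR) - z(FAR)
z(0.75) = 0.6745
z(0.31) = -0.4959
d' = 0.6745 - -0.4959
= 1.17


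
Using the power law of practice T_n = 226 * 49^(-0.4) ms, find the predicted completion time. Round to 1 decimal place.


T_n = 226 * 49^(-0.4)
49^(-0.4) = 0.210825
T_n = 226 * 0.210825
= 47.6 ms


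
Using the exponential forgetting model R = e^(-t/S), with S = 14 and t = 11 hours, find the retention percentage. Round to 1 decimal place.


R = e^(-t/S)
-t/S = -11/14 = -0.785714
R = e^(-0.785714) = 0.455794
Percentage = 0.455794 * 100
= 45.6


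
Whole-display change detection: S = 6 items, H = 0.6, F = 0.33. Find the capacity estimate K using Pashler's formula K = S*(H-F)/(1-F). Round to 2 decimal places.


K = S * (H - F) / (1 - F)
H - F = 0.27
1 - F = 0.67
K = 6 * 0.27 / 0.67
= 2.42


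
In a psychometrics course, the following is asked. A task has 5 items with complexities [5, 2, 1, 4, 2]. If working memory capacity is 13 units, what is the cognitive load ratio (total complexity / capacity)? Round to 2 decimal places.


Total complexity = 5 + 2 + 1 + 4 + 2 = 14
Load = total / capacity = 14 / 13
= 1.08


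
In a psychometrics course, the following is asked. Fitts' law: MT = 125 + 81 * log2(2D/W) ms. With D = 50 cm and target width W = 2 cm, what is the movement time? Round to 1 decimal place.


MT = 125 + 81 * log2(2*50/2)
2D/W = 50.0
log2(50.0) = 5.6439
MT = 125 + 81 * 5.6439
= 582.2 ms


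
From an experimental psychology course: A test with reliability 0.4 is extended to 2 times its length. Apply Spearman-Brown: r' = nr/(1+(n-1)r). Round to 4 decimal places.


r_new = n*r / (1 + (n-1)*r)
Numerator = 2 * 0.4 = 0.8
Denominator = 1 + 1 * 0.4 = 1.4
r_new = 0.8 / 1.4
= 0.5714


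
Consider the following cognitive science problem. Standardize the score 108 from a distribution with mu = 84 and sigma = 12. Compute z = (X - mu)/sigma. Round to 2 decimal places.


z = (X - mu) / sigma
= (108 - 84) / 12
= 24 / 12
= 2.00


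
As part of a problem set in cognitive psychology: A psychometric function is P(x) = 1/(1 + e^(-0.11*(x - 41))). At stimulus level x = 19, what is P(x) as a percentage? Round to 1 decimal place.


P(x) = 1/(1 + e^(-0.11*(19 - 41)))
Exponent = -0.11 * -22 = 2.42
e^(2.42) = 11.245859
P = 1/(1 + 11.245859) = 0.08166
Percentage = 8.2


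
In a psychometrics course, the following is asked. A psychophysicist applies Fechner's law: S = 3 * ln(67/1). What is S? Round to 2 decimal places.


S = 3 * ln(67/1)
I/I0 = 67.0
ln(67.0) = 4.2047
S = 3 * 4.2047
= 12.61


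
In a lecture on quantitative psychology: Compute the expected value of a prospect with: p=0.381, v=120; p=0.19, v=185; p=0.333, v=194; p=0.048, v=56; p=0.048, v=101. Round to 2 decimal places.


EU = sum(p_i * v_i)
0.381 * 120 = 45.72
0.19 * 185 = 35.15
0.333 * 194 = 64.602
0.048 * 56 = 2.688
0.048 * 101 = 4.848
EU = 45.72 + 35.15 + 64.602 + 2.688 + 4.848
= 153.01


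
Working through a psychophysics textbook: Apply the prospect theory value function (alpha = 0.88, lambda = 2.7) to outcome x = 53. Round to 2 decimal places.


Since x = 53 >= 0, use v(x) = x^0.88
53^0.88 = 32.9126
v(53) = 32.91


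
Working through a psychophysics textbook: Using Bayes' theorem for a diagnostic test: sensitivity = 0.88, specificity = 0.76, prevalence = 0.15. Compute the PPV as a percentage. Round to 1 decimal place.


PPV = (sens * prev) / (sens * prev + (1-spec) * (1-prev))
Numerator = 0.88 * 0.15 = 0.132
P(positive and no disease) = (1 - spec) * (1 - prev) = (1 - 0.76) * (1 - 0.15) = 0.204
Denominator = 0.132 + 0.204 = 0.336
PPV = 0.132 / 0.336 = 0.392857
As percentage = 39.3


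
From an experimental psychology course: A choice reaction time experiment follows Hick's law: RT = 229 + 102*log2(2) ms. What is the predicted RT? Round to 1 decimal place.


RT = 229 + 102 * log2(2)
log2(2) = 1.0
RT = 229 + 102 * 1.0
= 229 + 102.0
= 331.0 ms


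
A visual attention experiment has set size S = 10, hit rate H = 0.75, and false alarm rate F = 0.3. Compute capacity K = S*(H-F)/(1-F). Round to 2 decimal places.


K = S * (H - F) / (1 - F)
H - F = 0.45
1 - F = 0.7
K = 10 * 0.45 / 0.7
= 6.43


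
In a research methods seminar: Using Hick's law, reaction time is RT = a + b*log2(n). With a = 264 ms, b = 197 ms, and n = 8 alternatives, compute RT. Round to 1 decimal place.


RT = 264 + 197 * log2(8)
log2(8) = 3.0
RT = 264 + 197 * 3.0
= 264 + 591.0
= 855.0 ms


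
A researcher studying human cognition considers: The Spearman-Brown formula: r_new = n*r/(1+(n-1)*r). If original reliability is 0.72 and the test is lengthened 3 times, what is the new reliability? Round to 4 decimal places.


r_new = n*r / (1 + (n-1)*r)
Numerator = 3 * 0.72 = 2.16
Denominator = 1 + 2 * 0.72 = 2.44
r_new = 2.16 / 2.44
= 0.8852


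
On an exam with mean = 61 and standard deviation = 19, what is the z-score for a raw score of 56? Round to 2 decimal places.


z = (X - mu) / sigma
= (56 - 61) / 19
= -5 / 19
= -0.26


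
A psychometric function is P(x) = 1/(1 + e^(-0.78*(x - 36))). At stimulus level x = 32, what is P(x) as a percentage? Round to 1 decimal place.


P(x) = 1/(1 + e^(-0.78*(32 - 36)))
Exponent = -0.78 * -4 = 3.12
e^(3.12) = 22.64638
P = 1/(1 + 22.64638) = 0.04229
Percentage = 4.2


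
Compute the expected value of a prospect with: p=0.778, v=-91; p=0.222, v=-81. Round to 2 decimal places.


EU = sum(p_i * v_i)
0.778 * -91 = -70.798
0.222 * -81 = -17.982
EU = -70.798 + -17.982
= -88.78


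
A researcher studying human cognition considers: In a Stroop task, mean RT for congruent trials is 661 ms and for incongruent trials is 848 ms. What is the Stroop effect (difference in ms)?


Stroop effect = RT(incongruent) - RT(congruent)
= 848 - 661
= 187 ms


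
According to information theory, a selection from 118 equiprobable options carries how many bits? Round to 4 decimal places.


H = log2(n)
H = log2(118)
= 6.8826


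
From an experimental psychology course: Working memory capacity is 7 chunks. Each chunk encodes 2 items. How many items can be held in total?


Total items = chunks * items_per_chunk
= 7 * 2
= 14


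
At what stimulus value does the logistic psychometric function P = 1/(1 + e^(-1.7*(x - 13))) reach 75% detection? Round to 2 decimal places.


At P = 0.75: 0.75 = 1/(1 + e^(-k*(x-x0)))
Solving: e^(-k*(x-x0)) = 1/3
x = x0 + ln(3)/k
ln(3) = 1.0986
x = 13 + 1.0986/1.7
= 13 + 0.6462
= 13.65


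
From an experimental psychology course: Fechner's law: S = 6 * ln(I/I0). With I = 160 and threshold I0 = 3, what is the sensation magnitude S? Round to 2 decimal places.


S = 6 * ln(160/3)
I/I0 = 53.333333
ln(53.333333) = 3.9766
S = 6 * 3.9766
= 23.86


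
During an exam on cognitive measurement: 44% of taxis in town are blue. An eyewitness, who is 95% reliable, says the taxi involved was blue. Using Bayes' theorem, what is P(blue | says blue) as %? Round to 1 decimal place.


P(blue | says blue) = P(says blue | blue)*P(blue) / [P(says blue | blue)*P(blue) + P(says blue | not blue)*P(not blue)]
Numerator = 0.95 * 0.44 = 0.418
False identification = 0.05 * 0.56 = 0.028
P = 0.418 / (0.418 + 0.028)
= 0.418 / 0.446
As percentage = 93.7
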